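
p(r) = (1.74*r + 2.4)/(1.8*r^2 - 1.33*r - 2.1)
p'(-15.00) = -0.00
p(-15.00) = -0.06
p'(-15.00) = -0.00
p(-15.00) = -0.06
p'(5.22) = -0.08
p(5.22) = 0.29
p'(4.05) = -0.18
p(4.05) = 0.43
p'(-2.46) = 0.01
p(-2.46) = -0.16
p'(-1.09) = 2.36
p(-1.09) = 0.34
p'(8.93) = -0.02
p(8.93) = 0.14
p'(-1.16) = 1.54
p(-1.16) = 0.20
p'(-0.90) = 15.51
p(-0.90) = 1.50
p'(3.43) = -0.32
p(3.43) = 0.58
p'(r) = (1.33 - 3.6*r)*(1.74*r + 2.4)/(1.8*r^2 - 1.33*r - 2.1)^2 + 1.74/(1.8*r^2 - 1.33*r - 2.1) = (3.132*r^2 - 2.3142*r - (1.74*r + 2.4)*(3.6*r - 1.33) - 3.654)/(-1.8*r^2 + 1.33*r + 2.1)^2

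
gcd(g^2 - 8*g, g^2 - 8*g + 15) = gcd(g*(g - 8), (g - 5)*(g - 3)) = 1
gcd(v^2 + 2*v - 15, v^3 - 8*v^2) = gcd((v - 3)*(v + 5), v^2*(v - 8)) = 1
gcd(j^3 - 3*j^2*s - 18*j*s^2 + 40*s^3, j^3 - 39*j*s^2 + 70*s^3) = j^2 - 7*j*s + 10*s^2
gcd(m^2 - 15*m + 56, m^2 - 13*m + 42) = m - 7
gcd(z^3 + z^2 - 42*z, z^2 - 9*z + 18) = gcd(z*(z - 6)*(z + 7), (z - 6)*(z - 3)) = z - 6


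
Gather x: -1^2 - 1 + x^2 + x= x^2 + x - 2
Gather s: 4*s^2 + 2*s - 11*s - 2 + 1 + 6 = 4*s^2 - 9*s + 5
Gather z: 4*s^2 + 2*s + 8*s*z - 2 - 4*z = 4*s^2 + 2*s + z*(8*s - 4) - 2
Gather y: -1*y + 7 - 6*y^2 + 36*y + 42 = -6*y^2 + 35*y + 49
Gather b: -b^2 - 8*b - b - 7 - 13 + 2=-b^2 - 9*b - 18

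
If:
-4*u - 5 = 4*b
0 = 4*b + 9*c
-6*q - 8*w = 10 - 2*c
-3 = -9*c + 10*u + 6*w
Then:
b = w - 19/12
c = 19/27 - 4*w/9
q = -40*w/27 - 116/81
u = 1/3 - w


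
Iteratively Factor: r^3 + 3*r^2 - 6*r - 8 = (r - 2)*(r^2 + 5*r + 4) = (r - 2)*(r + 1)*(r + 4)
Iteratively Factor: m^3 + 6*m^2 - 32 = (m - 2)*(m^2 + 8*m + 16) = (m - 2)*(m + 4)*(m + 4)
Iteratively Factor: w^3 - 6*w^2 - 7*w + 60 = (w - 5)*(w^2 - w - 12) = (w - 5)*(w + 3)*(w - 4)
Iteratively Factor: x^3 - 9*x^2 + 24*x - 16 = (x - 4)*(x^2 - 5*x + 4) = (x - 4)^2*(x - 1)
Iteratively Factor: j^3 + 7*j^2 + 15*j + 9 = (j + 1)*(j^2 + 6*j + 9) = (j + 1)*(j + 3)*(j + 3)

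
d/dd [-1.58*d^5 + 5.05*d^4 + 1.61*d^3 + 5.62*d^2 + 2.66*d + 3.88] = -7.9*d^4 + 20.2*d^3 + 4.83*d^2 + 11.24*d + 2.66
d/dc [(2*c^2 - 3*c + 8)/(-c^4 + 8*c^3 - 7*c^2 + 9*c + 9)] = (4*c^5 - 25*c^4 + 80*c^3 - 195*c^2 + 148*c - 99)/(c^8 - 16*c^7 + 78*c^6 - 130*c^5 + 175*c^4 + 18*c^3 - 45*c^2 + 162*c + 81)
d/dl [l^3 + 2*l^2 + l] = 3*l^2 + 4*l + 1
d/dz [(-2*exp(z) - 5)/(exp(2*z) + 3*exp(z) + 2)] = (2*exp(2*z) + 10*exp(z) + 11)*exp(z)/(exp(4*z) + 6*exp(3*z) + 13*exp(2*z) + 12*exp(z) + 4)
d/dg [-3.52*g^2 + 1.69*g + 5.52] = 1.69 - 7.04*g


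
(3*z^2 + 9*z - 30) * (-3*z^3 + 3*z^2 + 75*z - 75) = -9*z^5 - 18*z^4 + 342*z^3 + 360*z^2 - 2925*z + 2250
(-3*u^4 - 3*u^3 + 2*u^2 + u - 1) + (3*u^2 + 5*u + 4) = -3*u^4 - 3*u^3 + 5*u^2 + 6*u + 3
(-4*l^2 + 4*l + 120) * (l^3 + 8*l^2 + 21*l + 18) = -4*l^5 - 28*l^4 + 68*l^3 + 972*l^2 + 2592*l + 2160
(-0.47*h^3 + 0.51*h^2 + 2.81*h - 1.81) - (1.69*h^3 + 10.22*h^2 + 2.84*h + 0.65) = -2.16*h^3 - 9.71*h^2 - 0.0299999999999998*h - 2.46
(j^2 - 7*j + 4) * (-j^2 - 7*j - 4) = -j^4 + 41*j^2 - 16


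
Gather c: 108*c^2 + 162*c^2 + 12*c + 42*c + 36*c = 270*c^2 + 90*c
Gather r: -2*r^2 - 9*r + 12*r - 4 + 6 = -2*r^2 + 3*r + 2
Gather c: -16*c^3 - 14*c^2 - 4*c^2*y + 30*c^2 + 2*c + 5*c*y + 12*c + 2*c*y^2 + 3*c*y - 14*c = -16*c^3 + c^2*(16 - 4*y) + c*(2*y^2 + 8*y)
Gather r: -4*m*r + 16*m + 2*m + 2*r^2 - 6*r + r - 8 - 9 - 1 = 18*m + 2*r^2 + r*(-4*m - 5) - 18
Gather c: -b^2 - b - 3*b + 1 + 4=-b^2 - 4*b + 5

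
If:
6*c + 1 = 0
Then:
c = -1/6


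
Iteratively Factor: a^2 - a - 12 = (a + 3)*(a - 4)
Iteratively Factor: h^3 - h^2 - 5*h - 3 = (h - 3)*(h^2 + 2*h + 1) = (h - 3)*(h + 1)*(h + 1)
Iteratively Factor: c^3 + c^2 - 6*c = (c - 2)*(c^2 + 3*c) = c*(c - 2)*(c + 3)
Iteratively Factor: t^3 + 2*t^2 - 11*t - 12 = (t + 1)*(t^2 + t - 12) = (t + 1)*(t + 4)*(t - 3)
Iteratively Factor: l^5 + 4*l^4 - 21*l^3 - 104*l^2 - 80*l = (l + 4)*(l^4 - 21*l^2 - 20*l) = (l + 1)*(l + 4)*(l^3 - l^2 - 20*l) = (l - 5)*(l + 1)*(l + 4)*(l^2 + 4*l) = l*(l - 5)*(l + 1)*(l + 4)*(l + 4)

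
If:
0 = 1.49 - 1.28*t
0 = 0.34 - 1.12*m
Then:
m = 0.30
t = 1.16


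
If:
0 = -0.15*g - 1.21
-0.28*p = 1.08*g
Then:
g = -8.07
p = 31.11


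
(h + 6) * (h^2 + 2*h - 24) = h^3 + 8*h^2 - 12*h - 144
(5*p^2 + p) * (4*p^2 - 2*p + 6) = 20*p^4 - 6*p^3 + 28*p^2 + 6*p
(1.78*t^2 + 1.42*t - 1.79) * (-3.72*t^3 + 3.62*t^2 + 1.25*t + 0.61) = -6.6216*t^5 + 1.1612*t^4 + 14.0242*t^3 - 3.619*t^2 - 1.3713*t - 1.0919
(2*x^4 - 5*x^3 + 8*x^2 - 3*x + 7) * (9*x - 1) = 18*x^5 - 47*x^4 + 77*x^3 - 35*x^2 + 66*x - 7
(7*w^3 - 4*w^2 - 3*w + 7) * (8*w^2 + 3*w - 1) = 56*w^5 - 11*w^4 - 43*w^3 + 51*w^2 + 24*w - 7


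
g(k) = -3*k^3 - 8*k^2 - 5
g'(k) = -9*k^2 - 16*k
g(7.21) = -1545.29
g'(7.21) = -583.22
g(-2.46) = -8.75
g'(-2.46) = -15.10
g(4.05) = -335.51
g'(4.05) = -212.42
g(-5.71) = 292.68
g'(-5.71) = -202.08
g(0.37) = -6.25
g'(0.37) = -7.15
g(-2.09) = -12.56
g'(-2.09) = -5.87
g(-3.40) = 20.43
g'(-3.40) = -49.64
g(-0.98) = -9.86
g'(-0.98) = 7.04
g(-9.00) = 1534.00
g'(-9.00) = -585.00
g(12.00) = -6341.00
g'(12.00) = -1488.00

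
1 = 1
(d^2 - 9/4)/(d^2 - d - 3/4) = (2*d + 3)/(2*d + 1)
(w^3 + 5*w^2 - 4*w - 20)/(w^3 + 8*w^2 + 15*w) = (w^2 - 4)/(w*(w + 3))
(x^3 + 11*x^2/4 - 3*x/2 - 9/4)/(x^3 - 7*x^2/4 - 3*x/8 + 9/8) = 2*(x + 3)/(2*x - 3)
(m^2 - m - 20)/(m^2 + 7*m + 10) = (m^2 - m - 20)/(m^2 + 7*m + 10)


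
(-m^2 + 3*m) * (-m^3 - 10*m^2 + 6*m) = m^5 + 7*m^4 - 36*m^3 + 18*m^2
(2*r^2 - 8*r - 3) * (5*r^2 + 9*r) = 10*r^4 - 22*r^3 - 87*r^2 - 27*r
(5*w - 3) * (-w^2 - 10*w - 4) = -5*w^3 - 47*w^2 + 10*w + 12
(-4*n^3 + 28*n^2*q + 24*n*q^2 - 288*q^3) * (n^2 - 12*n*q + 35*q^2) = -4*n^5 + 76*n^4*q - 452*n^3*q^2 + 404*n^2*q^3 + 4296*n*q^4 - 10080*q^5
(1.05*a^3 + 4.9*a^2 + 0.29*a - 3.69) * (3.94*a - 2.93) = 4.137*a^4 + 16.2295*a^3 - 13.2144*a^2 - 15.3883*a + 10.8117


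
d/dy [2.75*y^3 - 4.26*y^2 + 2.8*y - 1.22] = 8.25*y^2 - 8.52*y + 2.8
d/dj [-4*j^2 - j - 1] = -8*j - 1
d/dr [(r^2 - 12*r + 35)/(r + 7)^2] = 2*(13*r - 77)/(r^3 + 21*r^2 + 147*r + 343)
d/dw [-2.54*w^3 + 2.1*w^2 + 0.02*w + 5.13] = -7.62*w^2 + 4.2*w + 0.02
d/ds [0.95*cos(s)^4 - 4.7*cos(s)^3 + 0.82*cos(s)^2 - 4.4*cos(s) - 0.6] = (-3.8*cos(s)^3 + 14.1*cos(s)^2 - 1.64*cos(s) + 4.4)*sin(s)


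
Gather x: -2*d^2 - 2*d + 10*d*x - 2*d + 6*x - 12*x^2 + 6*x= -2*d^2 - 4*d - 12*x^2 + x*(10*d + 12)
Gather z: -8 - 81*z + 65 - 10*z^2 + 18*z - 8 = -10*z^2 - 63*z + 49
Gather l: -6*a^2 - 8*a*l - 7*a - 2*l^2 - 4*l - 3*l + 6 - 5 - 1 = -6*a^2 - 7*a - 2*l^2 + l*(-8*a - 7)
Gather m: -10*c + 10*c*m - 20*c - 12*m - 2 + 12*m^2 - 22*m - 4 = -30*c + 12*m^2 + m*(10*c - 34) - 6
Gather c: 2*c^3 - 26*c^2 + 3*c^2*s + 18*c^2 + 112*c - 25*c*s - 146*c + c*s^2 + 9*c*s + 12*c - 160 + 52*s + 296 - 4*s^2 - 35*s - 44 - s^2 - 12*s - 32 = 2*c^3 + c^2*(3*s - 8) + c*(s^2 - 16*s - 22) - 5*s^2 + 5*s + 60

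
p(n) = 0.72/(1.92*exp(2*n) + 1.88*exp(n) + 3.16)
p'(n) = 0.72*(-3.84*exp(2*n) - 1.88*exp(n))/(1.92*exp(2*n) + 1.88*exp(n) + 3.16)^2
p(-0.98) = 0.17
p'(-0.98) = -0.05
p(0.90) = 0.04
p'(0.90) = -0.05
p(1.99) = 0.01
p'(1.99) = -0.01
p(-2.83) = 0.22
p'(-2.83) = -0.01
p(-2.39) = 0.22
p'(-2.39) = -0.01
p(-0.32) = 0.13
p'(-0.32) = -0.08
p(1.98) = 0.01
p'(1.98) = -0.01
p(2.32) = 0.00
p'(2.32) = -0.01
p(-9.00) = 0.23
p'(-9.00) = 0.00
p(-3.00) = 0.22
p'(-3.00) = -0.00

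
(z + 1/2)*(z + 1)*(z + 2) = z^3 + 7*z^2/2 + 7*z/2 + 1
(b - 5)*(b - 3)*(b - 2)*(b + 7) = b^4 - 3*b^3 - 39*b^2 + 187*b - 210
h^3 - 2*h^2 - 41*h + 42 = (h - 7)*(h - 1)*(h + 6)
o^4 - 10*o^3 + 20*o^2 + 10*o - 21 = (o - 7)*(o - 3)*(o - 1)*(o + 1)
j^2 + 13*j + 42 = (j + 6)*(j + 7)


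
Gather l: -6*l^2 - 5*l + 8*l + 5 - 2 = -6*l^2 + 3*l + 3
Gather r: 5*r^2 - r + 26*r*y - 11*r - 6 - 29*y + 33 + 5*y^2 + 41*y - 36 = 5*r^2 + r*(26*y - 12) + 5*y^2 + 12*y - 9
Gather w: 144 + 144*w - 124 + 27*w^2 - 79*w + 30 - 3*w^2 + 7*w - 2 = 24*w^2 + 72*w + 48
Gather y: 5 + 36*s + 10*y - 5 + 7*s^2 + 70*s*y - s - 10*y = 7*s^2 + 70*s*y + 35*s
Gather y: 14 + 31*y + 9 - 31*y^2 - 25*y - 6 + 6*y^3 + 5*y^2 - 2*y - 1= 6*y^3 - 26*y^2 + 4*y + 16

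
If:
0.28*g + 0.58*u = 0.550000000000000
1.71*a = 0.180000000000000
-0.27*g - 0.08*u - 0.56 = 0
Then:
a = 0.11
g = -2.75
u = 2.27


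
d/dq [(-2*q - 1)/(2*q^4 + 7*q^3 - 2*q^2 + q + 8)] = (-4*q^4 - 14*q^3 + 4*q^2 - 2*q + (2*q + 1)*(8*q^3 + 21*q^2 - 4*q + 1) - 16)/(2*q^4 + 7*q^3 - 2*q^2 + q + 8)^2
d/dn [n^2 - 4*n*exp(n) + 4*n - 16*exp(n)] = -4*n*exp(n) + 2*n - 20*exp(n) + 4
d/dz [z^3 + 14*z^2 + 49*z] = 3*z^2 + 28*z + 49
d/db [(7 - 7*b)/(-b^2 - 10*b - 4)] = 7*(b^2 + 10*b - 2*(b - 1)*(b + 5) + 4)/(b^2 + 10*b + 4)^2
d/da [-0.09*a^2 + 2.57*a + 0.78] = 2.57 - 0.18*a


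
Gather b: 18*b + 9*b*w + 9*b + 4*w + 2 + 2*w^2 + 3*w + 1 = b*(9*w + 27) + 2*w^2 + 7*w + 3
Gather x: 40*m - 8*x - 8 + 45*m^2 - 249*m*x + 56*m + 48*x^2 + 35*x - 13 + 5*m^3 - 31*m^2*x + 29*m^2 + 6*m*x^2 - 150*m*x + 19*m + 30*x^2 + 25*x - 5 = 5*m^3 + 74*m^2 + 115*m + x^2*(6*m + 78) + x*(-31*m^2 - 399*m + 52) - 26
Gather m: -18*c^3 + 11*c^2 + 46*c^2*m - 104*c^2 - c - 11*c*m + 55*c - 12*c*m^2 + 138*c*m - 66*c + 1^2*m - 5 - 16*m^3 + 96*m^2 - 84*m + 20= -18*c^3 - 93*c^2 - 12*c - 16*m^3 + m^2*(96 - 12*c) + m*(46*c^2 + 127*c - 83) + 15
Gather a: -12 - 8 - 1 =-21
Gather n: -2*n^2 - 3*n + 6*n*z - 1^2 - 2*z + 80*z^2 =-2*n^2 + n*(6*z - 3) + 80*z^2 - 2*z - 1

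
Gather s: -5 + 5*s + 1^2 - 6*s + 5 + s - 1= 0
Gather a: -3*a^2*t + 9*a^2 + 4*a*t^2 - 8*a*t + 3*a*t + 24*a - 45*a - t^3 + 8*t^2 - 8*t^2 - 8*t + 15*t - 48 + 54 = a^2*(9 - 3*t) + a*(4*t^2 - 5*t - 21) - t^3 + 7*t + 6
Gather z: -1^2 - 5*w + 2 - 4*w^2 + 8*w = -4*w^2 + 3*w + 1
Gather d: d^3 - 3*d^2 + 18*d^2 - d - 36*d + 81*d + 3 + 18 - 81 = d^3 + 15*d^2 + 44*d - 60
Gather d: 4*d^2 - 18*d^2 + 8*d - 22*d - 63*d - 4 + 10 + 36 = -14*d^2 - 77*d + 42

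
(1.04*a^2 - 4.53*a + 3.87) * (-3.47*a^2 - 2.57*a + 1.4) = -3.6088*a^4 + 13.0463*a^3 - 0.330800000000002*a^2 - 16.2879*a + 5.418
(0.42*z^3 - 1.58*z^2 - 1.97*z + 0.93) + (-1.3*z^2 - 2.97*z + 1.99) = 0.42*z^3 - 2.88*z^2 - 4.94*z + 2.92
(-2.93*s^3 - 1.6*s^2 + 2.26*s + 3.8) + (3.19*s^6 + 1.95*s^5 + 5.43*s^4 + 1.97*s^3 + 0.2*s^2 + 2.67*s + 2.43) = 3.19*s^6 + 1.95*s^5 + 5.43*s^4 - 0.96*s^3 - 1.4*s^2 + 4.93*s + 6.23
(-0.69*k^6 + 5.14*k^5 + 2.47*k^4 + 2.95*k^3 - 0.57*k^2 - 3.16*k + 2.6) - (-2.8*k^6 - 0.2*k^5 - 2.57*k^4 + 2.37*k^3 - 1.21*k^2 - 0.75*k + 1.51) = 2.11*k^6 + 5.34*k^5 + 5.04*k^4 + 0.58*k^3 + 0.64*k^2 - 2.41*k + 1.09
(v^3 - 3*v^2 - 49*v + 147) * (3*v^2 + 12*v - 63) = 3*v^5 + 3*v^4 - 246*v^3 + 42*v^2 + 4851*v - 9261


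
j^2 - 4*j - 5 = (j - 5)*(j + 1)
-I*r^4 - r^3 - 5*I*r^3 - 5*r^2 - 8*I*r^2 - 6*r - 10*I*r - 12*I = (r + 2)*(r + 3)*(r - 2*I)*(-I*r + 1)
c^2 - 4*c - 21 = (c - 7)*(c + 3)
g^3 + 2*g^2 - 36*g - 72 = (g - 6)*(g + 2)*(g + 6)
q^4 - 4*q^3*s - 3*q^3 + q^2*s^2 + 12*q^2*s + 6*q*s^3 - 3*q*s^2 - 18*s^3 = (q - 3)*(q - 3*s)*(q - 2*s)*(q + s)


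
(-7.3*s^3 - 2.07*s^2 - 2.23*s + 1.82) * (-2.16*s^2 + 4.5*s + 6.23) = 15.768*s^5 - 28.3788*s^4 - 49.9772*s^3 - 26.8623*s^2 - 5.7029*s + 11.3386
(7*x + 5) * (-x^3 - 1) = -7*x^4 - 5*x^3 - 7*x - 5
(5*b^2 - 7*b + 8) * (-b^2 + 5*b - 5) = -5*b^4 + 32*b^3 - 68*b^2 + 75*b - 40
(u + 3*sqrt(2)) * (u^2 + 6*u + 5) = u^3 + 3*sqrt(2)*u^2 + 6*u^2 + 5*u + 18*sqrt(2)*u + 15*sqrt(2)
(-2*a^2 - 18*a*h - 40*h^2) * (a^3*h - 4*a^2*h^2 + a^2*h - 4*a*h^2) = -2*a^5*h - 10*a^4*h^2 - 2*a^4*h + 32*a^3*h^3 - 10*a^3*h^2 + 160*a^2*h^4 + 32*a^2*h^3 + 160*a*h^4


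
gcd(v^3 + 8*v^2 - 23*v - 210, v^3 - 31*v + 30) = v^2 + v - 30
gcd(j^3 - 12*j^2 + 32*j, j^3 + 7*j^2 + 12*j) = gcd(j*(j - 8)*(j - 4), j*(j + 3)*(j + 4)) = j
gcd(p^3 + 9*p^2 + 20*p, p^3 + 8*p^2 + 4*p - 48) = p + 4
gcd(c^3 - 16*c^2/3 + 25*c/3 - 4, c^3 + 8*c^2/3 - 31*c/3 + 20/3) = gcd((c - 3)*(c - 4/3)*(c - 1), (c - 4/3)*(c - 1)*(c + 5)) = c^2 - 7*c/3 + 4/3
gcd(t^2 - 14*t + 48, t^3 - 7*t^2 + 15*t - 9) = 1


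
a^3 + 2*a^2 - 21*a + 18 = (a - 3)*(a - 1)*(a + 6)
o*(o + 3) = o^2 + 3*o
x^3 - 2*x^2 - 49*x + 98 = (x - 7)*(x - 2)*(x + 7)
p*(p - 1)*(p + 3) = p^3 + 2*p^2 - 3*p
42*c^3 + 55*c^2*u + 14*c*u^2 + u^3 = (c + u)*(6*c + u)*(7*c + u)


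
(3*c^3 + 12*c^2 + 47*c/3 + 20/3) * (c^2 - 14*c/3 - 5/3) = 3*c^5 - 2*c^4 - 136*c^3/3 - 778*c^2/9 - 515*c/9 - 100/9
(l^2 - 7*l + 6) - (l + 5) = l^2 - 8*l + 1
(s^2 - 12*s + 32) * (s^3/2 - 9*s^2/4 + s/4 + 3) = s^5/2 - 33*s^4/4 + 173*s^3/4 - 72*s^2 - 28*s + 96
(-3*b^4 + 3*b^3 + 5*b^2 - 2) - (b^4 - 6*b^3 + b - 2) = -4*b^4 + 9*b^3 + 5*b^2 - b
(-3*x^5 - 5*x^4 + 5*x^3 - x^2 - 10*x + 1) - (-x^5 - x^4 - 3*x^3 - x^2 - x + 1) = -2*x^5 - 4*x^4 + 8*x^3 - 9*x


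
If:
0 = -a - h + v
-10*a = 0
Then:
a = 0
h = v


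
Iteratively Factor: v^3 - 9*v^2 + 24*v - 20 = (v - 2)*(v^2 - 7*v + 10) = (v - 5)*(v - 2)*(v - 2)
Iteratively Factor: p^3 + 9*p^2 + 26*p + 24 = (p + 2)*(p^2 + 7*p + 12) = (p + 2)*(p + 3)*(p + 4)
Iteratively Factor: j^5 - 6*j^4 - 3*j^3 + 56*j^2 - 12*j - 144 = (j + 2)*(j^4 - 8*j^3 + 13*j^2 + 30*j - 72) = (j + 2)^2*(j^3 - 10*j^2 + 33*j - 36) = (j - 3)*(j + 2)^2*(j^2 - 7*j + 12) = (j - 3)^2*(j + 2)^2*(j - 4)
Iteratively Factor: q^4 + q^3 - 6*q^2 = (q + 3)*(q^3 - 2*q^2) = (q - 2)*(q + 3)*(q^2) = q*(q - 2)*(q + 3)*(q)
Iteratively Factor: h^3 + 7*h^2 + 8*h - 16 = (h + 4)*(h^2 + 3*h - 4) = (h - 1)*(h + 4)*(h + 4)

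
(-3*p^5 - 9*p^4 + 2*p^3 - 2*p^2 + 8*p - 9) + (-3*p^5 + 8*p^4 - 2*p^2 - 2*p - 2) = -6*p^5 - p^4 + 2*p^3 - 4*p^2 + 6*p - 11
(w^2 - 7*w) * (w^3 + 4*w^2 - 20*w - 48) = w^5 - 3*w^4 - 48*w^3 + 92*w^2 + 336*w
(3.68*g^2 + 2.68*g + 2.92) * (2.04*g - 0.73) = 7.5072*g^3 + 2.7808*g^2 + 4.0004*g - 2.1316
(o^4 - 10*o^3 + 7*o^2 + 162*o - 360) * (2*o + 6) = 2*o^5 - 14*o^4 - 46*o^3 + 366*o^2 + 252*o - 2160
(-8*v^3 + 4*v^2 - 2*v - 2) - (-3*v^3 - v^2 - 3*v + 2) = -5*v^3 + 5*v^2 + v - 4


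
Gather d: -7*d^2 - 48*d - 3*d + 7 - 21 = -7*d^2 - 51*d - 14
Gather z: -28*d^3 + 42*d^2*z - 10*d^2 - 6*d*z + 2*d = -28*d^3 - 10*d^2 + 2*d + z*(42*d^2 - 6*d)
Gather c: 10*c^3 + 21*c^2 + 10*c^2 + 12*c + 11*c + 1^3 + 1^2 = 10*c^3 + 31*c^2 + 23*c + 2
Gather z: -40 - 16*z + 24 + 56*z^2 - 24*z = 56*z^2 - 40*z - 16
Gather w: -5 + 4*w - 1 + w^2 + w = w^2 + 5*w - 6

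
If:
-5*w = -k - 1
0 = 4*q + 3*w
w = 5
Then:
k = 24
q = -15/4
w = 5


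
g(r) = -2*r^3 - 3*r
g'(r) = -6*r^2 - 3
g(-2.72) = 48.41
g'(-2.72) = -47.39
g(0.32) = -1.03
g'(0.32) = -3.61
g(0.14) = -0.43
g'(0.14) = -3.12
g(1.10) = -5.96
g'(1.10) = -10.26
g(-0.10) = 0.30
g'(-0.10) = -3.06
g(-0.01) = 0.03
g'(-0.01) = -3.00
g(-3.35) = 85.24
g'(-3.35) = -70.34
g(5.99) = -447.81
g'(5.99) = -218.28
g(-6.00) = 450.00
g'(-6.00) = -219.00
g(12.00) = -3492.00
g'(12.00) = -867.00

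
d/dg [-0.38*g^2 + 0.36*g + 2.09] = 0.36 - 0.76*g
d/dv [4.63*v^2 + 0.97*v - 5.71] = 9.26*v + 0.97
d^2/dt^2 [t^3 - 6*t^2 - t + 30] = 6*t - 12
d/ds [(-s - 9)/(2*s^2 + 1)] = (-2*s^2 + 4*s*(s + 9) - 1)/(2*s^2 + 1)^2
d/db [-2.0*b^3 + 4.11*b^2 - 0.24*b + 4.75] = -6.0*b^2 + 8.22*b - 0.24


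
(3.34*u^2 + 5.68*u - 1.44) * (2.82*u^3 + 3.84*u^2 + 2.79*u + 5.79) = 9.4188*u^5 + 28.8432*u^4 + 27.069*u^3 + 29.6562*u^2 + 28.8696*u - 8.3376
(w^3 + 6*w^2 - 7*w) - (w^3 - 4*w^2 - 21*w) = 10*w^2 + 14*w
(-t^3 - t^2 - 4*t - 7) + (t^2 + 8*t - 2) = -t^3 + 4*t - 9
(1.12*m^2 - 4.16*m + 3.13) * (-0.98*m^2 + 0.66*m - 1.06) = -1.0976*m^4 + 4.816*m^3 - 7.0002*m^2 + 6.4754*m - 3.3178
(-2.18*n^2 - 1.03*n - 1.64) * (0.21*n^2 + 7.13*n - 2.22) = -0.4578*n^4 - 15.7597*n^3 - 2.8487*n^2 - 9.4066*n + 3.6408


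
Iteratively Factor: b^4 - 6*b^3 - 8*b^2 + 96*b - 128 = (b - 4)*(b^3 - 2*b^2 - 16*b + 32) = (b - 4)*(b + 4)*(b^2 - 6*b + 8) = (b - 4)*(b - 2)*(b + 4)*(b - 4)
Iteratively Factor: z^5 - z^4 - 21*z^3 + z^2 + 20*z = (z)*(z^4 - z^3 - 21*z^2 + z + 20) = z*(z + 4)*(z^3 - 5*z^2 - z + 5) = z*(z - 1)*(z + 4)*(z^2 - 4*z - 5) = z*(z - 5)*(z - 1)*(z + 4)*(z + 1)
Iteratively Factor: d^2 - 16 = (d - 4)*(d + 4)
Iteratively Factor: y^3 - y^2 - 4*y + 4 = (y + 2)*(y^2 - 3*y + 2) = (y - 1)*(y + 2)*(y - 2)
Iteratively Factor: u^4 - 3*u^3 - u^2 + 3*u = (u - 3)*(u^3 - u) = u*(u - 3)*(u^2 - 1) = u*(u - 3)*(u - 1)*(u + 1)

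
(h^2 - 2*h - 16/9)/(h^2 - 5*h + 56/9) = (3*h + 2)/(3*h - 7)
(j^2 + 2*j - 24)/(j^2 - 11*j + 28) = (j + 6)/(j - 7)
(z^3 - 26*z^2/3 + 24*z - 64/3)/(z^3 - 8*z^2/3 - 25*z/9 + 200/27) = 9*(z^2 - 6*z + 8)/(9*z^2 - 25)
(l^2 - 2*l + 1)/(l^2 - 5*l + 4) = (l - 1)/(l - 4)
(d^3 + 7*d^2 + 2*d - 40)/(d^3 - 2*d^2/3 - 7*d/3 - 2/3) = 3*(d^2 + 9*d + 20)/(3*d^2 + 4*d + 1)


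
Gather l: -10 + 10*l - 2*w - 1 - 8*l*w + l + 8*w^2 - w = l*(11 - 8*w) + 8*w^2 - 3*w - 11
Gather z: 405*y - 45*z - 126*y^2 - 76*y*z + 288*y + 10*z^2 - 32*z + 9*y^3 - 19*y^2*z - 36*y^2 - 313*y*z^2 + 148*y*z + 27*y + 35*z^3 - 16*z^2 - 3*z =9*y^3 - 162*y^2 + 720*y + 35*z^3 + z^2*(-313*y - 6) + z*(-19*y^2 + 72*y - 80)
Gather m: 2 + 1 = 3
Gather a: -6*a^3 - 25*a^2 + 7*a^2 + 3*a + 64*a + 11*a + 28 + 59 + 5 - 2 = -6*a^3 - 18*a^2 + 78*a + 90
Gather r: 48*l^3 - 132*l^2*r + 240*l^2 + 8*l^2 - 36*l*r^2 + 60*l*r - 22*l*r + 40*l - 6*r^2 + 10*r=48*l^3 + 248*l^2 + 40*l + r^2*(-36*l - 6) + r*(-132*l^2 + 38*l + 10)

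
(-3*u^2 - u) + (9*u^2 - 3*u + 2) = 6*u^2 - 4*u + 2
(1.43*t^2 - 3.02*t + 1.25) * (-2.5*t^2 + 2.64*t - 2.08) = -3.575*t^4 + 11.3252*t^3 - 14.0722*t^2 + 9.5816*t - 2.6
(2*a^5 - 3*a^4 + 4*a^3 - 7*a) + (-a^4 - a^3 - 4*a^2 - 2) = 2*a^5 - 4*a^4 + 3*a^3 - 4*a^2 - 7*a - 2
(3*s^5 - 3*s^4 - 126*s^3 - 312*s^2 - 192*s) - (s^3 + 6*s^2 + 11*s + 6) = 3*s^5 - 3*s^4 - 127*s^3 - 318*s^2 - 203*s - 6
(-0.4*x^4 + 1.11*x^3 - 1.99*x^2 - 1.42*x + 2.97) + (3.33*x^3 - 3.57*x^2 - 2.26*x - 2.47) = -0.4*x^4 + 4.44*x^3 - 5.56*x^2 - 3.68*x + 0.5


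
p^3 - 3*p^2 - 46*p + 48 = (p - 8)*(p - 1)*(p + 6)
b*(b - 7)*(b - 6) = b^3 - 13*b^2 + 42*b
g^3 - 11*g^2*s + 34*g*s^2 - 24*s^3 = (g - 6*s)*(g - 4*s)*(g - s)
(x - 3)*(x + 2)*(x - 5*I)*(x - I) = x^4 - x^3 - 6*I*x^3 - 11*x^2 + 6*I*x^2 + 5*x + 36*I*x + 30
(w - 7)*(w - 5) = w^2 - 12*w + 35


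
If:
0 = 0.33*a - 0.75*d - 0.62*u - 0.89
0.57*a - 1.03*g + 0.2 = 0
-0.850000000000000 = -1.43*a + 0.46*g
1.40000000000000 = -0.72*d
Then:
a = 0.80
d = -1.94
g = 0.64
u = 1.34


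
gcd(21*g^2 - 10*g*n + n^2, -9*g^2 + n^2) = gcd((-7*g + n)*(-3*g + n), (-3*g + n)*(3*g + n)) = 3*g - n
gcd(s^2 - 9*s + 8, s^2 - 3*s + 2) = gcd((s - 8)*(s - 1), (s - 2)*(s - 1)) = s - 1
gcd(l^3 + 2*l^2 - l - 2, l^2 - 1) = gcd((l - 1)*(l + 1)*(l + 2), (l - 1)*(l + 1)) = l^2 - 1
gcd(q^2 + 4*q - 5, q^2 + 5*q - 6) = q - 1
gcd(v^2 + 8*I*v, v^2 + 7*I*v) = v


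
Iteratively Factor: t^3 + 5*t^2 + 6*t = (t + 2)*(t^2 + 3*t) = t*(t + 2)*(t + 3)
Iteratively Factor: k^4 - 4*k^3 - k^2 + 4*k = (k - 1)*(k^3 - 3*k^2 - 4*k) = (k - 4)*(k - 1)*(k^2 + k) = k*(k - 4)*(k - 1)*(k + 1)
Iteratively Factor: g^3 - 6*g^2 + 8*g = (g - 2)*(g^2 - 4*g) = (g - 4)*(g - 2)*(g)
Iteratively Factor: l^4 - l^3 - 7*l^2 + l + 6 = (l + 2)*(l^3 - 3*l^2 - l + 3) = (l - 3)*(l + 2)*(l^2 - 1) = (l - 3)*(l + 1)*(l + 2)*(l - 1)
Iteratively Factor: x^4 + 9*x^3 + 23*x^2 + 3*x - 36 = (x + 3)*(x^3 + 6*x^2 + 5*x - 12) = (x + 3)*(x + 4)*(x^2 + 2*x - 3) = (x + 3)^2*(x + 4)*(x - 1)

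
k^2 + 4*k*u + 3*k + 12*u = (k + 3)*(k + 4*u)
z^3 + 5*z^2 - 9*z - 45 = (z - 3)*(z + 3)*(z + 5)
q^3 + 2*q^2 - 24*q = q*(q - 4)*(q + 6)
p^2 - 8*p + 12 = (p - 6)*(p - 2)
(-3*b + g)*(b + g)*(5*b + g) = -15*b^3 - 13*b^2*g + 3*b*g^2 + g^3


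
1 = 1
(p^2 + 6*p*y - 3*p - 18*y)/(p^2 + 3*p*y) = (p^2 + 6*p*y - 3*p - 18*y)/(p*(p + 3*y))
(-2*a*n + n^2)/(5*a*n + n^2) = (-2*a + n)/(5*a + n)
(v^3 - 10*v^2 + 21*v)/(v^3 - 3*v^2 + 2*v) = (v^2 - 10*v + 21)/(v^2 - 3*v + 2)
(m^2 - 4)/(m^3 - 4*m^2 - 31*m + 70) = (m + 2)/(m^2 - 2*m - 35)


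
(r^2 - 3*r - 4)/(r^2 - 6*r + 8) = (r + 1)/(r - 2)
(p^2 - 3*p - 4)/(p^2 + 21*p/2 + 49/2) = 2*(p^2 - 3*p - 4)/(2*p^2 + 21*p + 49)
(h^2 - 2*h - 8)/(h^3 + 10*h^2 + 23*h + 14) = (h - 4)/(h^2 + 8*h + 7)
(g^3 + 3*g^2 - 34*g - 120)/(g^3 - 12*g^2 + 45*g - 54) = (g^2 + 9*g + 20)/(g^2 - 6*g + 9)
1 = 1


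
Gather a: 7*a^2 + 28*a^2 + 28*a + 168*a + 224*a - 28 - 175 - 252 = 35*a^2 + 420*a - 455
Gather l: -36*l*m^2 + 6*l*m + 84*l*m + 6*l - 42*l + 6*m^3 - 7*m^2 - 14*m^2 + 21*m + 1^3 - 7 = l*(-36*m^2 + 90*m - 36) + 6*m^3 - 21*m^2 + 21*m - 6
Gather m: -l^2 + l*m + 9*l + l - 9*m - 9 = -l^2 + 10*l + m*(l - 9) - 9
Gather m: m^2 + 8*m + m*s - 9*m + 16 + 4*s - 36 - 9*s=m^2 + m*(s - 1) - 5*s - 20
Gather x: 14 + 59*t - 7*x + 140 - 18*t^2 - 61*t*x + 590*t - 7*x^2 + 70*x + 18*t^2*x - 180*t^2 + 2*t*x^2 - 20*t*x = -198*t^2 + 649*t + x^2*(2*t - 7) + x*(18*t^2 - 81*t + 63) + 154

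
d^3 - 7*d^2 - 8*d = d*(d - 8)*(d + 1)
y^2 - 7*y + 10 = (y - 5)*(y - 2)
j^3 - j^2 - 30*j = j*(j - 6)*(j + 5)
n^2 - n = n*(n - 1)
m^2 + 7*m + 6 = (m + 1)*(m + 6)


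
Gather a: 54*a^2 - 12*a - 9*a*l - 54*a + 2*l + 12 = 54*a^2 + a*(-9*l - 66) + 2*l + 12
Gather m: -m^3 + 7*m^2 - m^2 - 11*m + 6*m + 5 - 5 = -m^3 + 6*m^2 - 5*m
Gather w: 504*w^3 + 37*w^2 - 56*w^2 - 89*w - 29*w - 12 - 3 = 504*w^3 - 19*w^2 - 118*w - 15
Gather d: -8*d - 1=-8*d - 1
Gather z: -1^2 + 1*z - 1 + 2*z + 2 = 3*z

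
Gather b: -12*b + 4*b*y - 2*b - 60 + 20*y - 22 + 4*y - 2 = b*(4*y - 14) + 24*y - 84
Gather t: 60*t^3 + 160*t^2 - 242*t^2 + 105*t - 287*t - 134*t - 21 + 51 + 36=60*t^3 - 82*t^2 - 316*t + 66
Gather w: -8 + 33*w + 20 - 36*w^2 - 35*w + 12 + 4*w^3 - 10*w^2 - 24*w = 4*w^3 - 46*w^2 - 26*w + 24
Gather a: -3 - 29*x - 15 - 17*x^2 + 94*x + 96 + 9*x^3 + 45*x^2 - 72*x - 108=9*x^3 + 28*x^2 - 7*x - 30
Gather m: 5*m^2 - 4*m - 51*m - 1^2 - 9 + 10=5*m^2 - 55*m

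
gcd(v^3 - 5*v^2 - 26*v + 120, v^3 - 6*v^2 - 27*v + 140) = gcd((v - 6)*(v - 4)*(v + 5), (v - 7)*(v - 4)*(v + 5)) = v^2 + v - 20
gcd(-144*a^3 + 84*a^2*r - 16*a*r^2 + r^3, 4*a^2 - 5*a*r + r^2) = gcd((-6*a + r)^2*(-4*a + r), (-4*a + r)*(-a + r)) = -4*a + r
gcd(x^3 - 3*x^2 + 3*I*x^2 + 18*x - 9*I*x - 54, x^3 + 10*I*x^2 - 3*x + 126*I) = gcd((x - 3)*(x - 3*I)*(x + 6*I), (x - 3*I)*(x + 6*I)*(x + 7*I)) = x^2 + 3*I*x + 18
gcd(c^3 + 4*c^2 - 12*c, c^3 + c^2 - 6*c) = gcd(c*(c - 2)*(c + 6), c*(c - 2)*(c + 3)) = c^2 - 2*c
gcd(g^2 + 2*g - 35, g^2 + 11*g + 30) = 1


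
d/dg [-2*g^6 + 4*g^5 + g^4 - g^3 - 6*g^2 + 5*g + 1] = -12*g^5 + 20*g^4 + 4*g^3 - 3*g^2 - 12*g + 5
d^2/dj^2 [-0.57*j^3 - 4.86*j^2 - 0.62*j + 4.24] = -3.42*j - 9.72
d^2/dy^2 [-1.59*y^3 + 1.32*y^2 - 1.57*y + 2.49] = 2.64 - 9.54*y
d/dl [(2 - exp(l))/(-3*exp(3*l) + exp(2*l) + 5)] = (-(exp(l) - 2)*(9*exp(l) - 2)*exp(l) + 3*exp(3*l) - exp(2*l) - 5)*exp(l)/(-3*exp(3*l) + exp(2*l) + 5)^2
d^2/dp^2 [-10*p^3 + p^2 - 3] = 2 - 60*p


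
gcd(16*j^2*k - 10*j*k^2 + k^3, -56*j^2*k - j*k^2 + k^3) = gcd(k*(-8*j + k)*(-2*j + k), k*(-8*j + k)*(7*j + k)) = 8*j*k - k^2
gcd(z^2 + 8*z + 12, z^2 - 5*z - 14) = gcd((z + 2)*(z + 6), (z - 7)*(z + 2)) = z + 2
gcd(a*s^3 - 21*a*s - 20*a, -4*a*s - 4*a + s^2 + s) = s + 1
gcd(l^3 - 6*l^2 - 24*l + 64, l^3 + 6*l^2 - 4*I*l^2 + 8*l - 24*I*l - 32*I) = l + 4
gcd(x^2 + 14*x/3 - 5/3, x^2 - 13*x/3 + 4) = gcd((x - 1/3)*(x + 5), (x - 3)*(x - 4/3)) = 1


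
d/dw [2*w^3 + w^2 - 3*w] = 6*w^2 + 2*w - 3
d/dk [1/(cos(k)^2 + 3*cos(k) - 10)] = (2*cos(k) + 3)*sin(k)/(cos(k)^2 + 3*cos(k) - 10)^2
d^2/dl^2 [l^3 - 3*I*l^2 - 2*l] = 6*l - 6*I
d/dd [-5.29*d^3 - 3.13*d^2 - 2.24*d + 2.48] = -15.87*d^2 - 6.26*d - 2.24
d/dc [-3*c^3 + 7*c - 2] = 7 - 9*c^2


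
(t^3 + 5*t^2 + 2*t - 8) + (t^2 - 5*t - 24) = t^3 + 6*t^2 - 3*t - 32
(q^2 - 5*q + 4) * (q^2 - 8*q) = q^4 - 13*q^3 + 44*q^2 - 32*q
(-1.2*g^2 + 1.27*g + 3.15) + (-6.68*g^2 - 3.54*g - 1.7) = -7.88*g^2 - 2.27*g + 1.45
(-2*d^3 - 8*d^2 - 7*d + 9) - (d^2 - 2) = -2*d^3 - 9*d^2 - 7*d + 11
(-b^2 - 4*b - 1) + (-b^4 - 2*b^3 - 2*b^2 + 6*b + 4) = -b^4 - 2*b^3 - 3*b^2 + 2*b + 3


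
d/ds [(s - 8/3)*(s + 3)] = 2*s + 1/3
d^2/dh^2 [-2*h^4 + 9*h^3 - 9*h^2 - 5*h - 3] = -24*h^2 + 54*h - 18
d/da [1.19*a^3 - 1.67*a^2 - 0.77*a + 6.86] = 3.57*a^2 - 3.34*a - 0.77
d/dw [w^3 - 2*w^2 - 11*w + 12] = 3*w^2 - 4*w - 11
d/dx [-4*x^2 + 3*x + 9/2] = 3 - 8*x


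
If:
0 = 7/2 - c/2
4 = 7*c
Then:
No Solution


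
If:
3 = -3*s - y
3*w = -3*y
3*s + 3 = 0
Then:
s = -1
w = 0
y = 0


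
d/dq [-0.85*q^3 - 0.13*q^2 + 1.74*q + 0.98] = -2.55*q^2 - 0.26*q + 1.74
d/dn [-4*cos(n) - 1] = 4*sin(n)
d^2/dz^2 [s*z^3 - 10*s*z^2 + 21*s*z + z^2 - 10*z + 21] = 6*s*z - 20*s + 2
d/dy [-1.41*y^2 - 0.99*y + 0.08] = -2.82*y - 0.99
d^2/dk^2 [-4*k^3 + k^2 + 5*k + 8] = 2 - 24*k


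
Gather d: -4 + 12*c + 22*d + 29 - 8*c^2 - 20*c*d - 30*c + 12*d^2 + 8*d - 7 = -8*c^2 - 18*c + 12*d^2 + d*(30 - 20*c) + 18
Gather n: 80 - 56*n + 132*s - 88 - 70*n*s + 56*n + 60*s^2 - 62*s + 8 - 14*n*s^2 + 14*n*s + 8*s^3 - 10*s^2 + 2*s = n*(-14*s^2 - 56*s) + 8*s^3 + 50*s^2 + 72*s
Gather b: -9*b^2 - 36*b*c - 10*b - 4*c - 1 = -9*b^2 + b*(-36*c - 10) - 4*c - 1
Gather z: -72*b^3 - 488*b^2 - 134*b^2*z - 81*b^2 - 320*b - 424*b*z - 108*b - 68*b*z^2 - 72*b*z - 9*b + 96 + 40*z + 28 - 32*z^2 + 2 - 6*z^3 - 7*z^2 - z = -72*b^3 - 569*b^2 - 437*b - 6*z^3 + z^2*(-68*b - 39) + z*(-134*b^2 - 496*b + 39) + 126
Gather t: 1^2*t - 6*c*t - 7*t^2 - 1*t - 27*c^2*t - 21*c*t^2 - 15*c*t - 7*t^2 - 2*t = t^2*(-21*c - 14) + t*(-27*c^2 - 21*c - 2)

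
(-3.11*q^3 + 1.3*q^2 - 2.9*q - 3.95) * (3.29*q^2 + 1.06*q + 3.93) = -10.2319*q^5 + 0.9804*q^4 - 20.3853*q^3 - 10.9605*q^2 - 15.584*q - 15.5235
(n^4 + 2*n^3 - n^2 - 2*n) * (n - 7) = n^5 - 5*n^4 - 15*n^3 + 5*n^2 + 14*n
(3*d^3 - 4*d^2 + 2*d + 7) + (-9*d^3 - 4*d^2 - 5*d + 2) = -6*d^3 - 8*d^2 - 3*d + 9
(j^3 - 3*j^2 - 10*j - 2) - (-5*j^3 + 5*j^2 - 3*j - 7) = 6*j^3 - 8*j^2 - 7*j + 5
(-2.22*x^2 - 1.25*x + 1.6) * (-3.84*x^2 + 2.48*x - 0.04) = 8.5248*x^4 - 0.7056*x^3 - 9.1552*x^2 + 4.018*x - 0.064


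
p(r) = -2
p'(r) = 0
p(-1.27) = -2.00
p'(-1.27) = 0.00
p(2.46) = -2.00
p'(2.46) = 0.00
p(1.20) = -2.00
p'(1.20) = 0.00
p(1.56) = -2.00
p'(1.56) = 0.00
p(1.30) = -2.00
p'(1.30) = 0.00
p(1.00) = -2.00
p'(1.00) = 0.00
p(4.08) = -2.00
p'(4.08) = 0.00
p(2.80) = -2.00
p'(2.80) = 0.00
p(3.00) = -2.00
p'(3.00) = 0.00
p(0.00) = -2.00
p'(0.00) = 0.00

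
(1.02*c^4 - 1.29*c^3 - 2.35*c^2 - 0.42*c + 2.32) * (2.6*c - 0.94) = 2.652*c^5 - 4.3128*c^4 - 4.8974*c^3 + 1.117*c^2 + 6.4268*c - 2.1808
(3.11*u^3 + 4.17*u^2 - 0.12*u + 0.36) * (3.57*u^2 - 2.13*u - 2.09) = 11.1027*u^5 + 8.2626*u^4 - 15.8104*u^3 - 7.1745*u^2 - 0.516*u - 0.7524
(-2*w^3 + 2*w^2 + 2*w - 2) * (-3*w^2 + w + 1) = 6*w^5 - 8*w^4 - 6*w^3 + 10*w^2 - 2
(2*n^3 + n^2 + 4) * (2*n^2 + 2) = 4*n^5 + 2*n^4 + 4*n^3 + 10*n^2 + 8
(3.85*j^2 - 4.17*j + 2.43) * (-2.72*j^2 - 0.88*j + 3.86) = -10.472*j^4 + 7.9544*j^3 + 11.921*j^2 - 18.2346*j + 9.3798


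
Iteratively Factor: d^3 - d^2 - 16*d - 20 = (d - 5)*(d^2 + 4*d + 4) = (d - 5)*(d + 2)*(d + 2)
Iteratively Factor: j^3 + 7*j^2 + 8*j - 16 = (j - 1)*(j^2 + 8*j + 16) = (j - 1)*(j + 4)*(j + 4)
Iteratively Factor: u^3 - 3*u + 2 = (u + 2)*(u^2 - 2*u + 1) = (u - 1)*(u + 2)*(u - 1)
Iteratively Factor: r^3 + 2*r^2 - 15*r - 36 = (r - 4)*(r^2 + 6*r + 9) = (r - 4)*(r + 3)*(r + 3)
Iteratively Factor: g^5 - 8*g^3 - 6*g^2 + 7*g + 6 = (g - 1)*(g^4 + g^3 - 7*g^2 - 13*g - 6) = (g - 1)*(g + 1)*(g^3 - 7*g - 6) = (g - 3)*(g - 1)*(g + 1)*(g^2 + 3*g + 2) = (g - 3)*(g - 1)*(g + 1)*(g + 2)*(g + 1)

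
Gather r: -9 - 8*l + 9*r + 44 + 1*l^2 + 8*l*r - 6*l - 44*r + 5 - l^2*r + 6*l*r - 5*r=l^2 - 14*l + r*(-l^2 + 14*l - 40) + 40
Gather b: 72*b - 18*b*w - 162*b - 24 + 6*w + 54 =b*(-18*w - 90) + 6*w + 30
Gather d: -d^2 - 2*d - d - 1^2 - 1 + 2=-d^2 - 3*d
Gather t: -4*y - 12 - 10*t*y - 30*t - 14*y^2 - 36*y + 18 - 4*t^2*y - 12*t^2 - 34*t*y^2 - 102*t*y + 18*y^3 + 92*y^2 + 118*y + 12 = t^2*(-4*y - 12) + t*(-34*y^2 - 112*y - 30) + 18*y^3 + 78*y^2 + 78*y + 18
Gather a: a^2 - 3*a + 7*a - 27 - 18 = a^2 + 4*a - 45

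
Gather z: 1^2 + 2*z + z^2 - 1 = z^2 + 2*z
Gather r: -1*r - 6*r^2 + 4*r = -6*r^2 + 3*r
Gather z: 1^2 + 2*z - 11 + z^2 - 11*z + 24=z^2 - 9*z + 14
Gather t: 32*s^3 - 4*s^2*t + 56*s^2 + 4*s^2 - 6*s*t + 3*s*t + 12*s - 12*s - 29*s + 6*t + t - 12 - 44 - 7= 32*s^3 + 60*s^2 - 29*s + t*(-4*s^2 - 3*s + 7) - 63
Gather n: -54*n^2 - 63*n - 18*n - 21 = -54*n^2 - 81*n - 21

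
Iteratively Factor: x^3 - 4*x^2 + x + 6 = (x + 1)*(x^2 - 5*x + 6) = (x - 2)*(x + 1)*(x - 3)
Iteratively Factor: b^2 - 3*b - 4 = (b - 4)*(b + 1)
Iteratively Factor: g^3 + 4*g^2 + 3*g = (g + 1)*(g^2 + 3*g) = g*(g + 1)*(g + 3)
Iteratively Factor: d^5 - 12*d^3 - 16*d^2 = (d + 2)*(d^4 - 2*d^3 - 8*d^2) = (d + 2)^2*(d^3 - 4*d^2) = d*(d + 2)^2*(d^2 - 4*d) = d^2*(d + 2)^2*(d - 4)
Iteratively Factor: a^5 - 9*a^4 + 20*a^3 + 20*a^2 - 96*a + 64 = (a + 2)*(a^4 - 11*a^3 + 42*a^2 - 64*a + 32) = (a - 1)*(a + 2)*(a^3 - 10*a^2 + 32*a - 32) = (a - 2)*(a - 1)*(a + 2)*(a^2 - 8*a + 16) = (a - 4)*(a - 2)*(a - 1)*(a + 2)*(a - 4)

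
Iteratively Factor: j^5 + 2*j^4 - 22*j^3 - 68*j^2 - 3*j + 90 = (j - 5)*(j^4 + 7*j^3 + 13*j^2 - 3*j - 18) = (j - 5)*(j + 2)*(j^3 + 5*j^2 + 3*j - 9) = (j - 5)*(j + 2)*(j + 3)*(j^2 + 2*j - 3) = (j - 5)*(j - 1)*(j + 2)*(j + 3)*(j + 3)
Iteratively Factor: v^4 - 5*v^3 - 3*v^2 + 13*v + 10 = (v + 1)*(v^3 - 6*v^2 + 3*v + 10) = (v - 5)*(v + 1)*(v^2 - v - 2) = (v - 5)*(v + 1)^2*(v - 2)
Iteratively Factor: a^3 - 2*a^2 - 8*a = (a)*(a^2 - 2*a - 8) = a*(a + 2)*(a - 4)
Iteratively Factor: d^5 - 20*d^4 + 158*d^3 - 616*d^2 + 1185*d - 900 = (d - 4)*(d^4 - 16*d^3 + 94*d^2 - 240*d + 225) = (d - 4)*(d - 3)*(d^3 - 13*d^2 + 55*d - 75) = (d - 4)*(d - 3)^2*(d^2 - 10*d + 25) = (d - 5)*(d - 4)*(d - 3)^2*(d - 5)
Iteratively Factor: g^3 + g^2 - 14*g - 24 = (g - 4)*(g^2 + 5*g + 6) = (g - 4)*(g + 3)*(g + 2)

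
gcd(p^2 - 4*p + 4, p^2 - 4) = p - 2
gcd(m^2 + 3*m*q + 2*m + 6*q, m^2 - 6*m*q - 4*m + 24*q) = 1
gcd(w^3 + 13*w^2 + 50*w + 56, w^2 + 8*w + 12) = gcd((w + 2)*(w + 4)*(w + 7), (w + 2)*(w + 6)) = w + 2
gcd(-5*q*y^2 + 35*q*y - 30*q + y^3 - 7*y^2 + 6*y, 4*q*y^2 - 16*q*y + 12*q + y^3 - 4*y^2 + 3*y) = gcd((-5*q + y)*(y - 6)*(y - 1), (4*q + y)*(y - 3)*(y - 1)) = y - 1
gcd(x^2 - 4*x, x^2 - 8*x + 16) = x - 4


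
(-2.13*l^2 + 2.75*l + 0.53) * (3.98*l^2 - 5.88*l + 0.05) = -8.4774*l^4 + 23.4694*l^3 - 14.1671*l^2 - 2.9789*l + 0.0265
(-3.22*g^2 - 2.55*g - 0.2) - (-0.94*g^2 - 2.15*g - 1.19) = -2.28*g^2 - 0.4*g + 0.99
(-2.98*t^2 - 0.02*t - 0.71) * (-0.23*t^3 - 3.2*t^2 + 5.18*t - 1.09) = 0.6854*t^5 + 9.5406*t^4 - 15.2091*t^3 + 5.4166*t^2 - 3.656*t + 0.7739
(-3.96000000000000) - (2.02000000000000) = -5.98000000000000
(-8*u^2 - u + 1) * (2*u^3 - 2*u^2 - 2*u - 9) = -16*u^5 + 14*u^4 + 20*u^3 + 72*u^2 + 7*u - 9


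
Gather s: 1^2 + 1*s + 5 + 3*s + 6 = 4*s + 12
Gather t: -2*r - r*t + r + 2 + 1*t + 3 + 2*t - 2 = -r + t*(3 - r) + 3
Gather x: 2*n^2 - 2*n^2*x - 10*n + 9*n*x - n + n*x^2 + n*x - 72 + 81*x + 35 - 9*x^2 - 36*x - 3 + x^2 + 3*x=2*n^2 - 11*n + x^2*(n - 8) + x*(-2*n^2 + 10*n + 48) - 40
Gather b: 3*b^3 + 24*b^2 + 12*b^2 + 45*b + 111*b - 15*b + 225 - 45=3*b^3 + 36*b^2 + 141*b + 180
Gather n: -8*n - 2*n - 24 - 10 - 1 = -10*n - 35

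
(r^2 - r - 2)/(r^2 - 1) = (r - 2)/(r - 1)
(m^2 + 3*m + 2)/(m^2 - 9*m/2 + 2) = 2*(m^2 + 3*m + 2)/(2*m^2 - 9*m + 4)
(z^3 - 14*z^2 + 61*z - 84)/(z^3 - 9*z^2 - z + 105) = (z^2 - 7*z + 12)/(z^2 - 2*z - 15)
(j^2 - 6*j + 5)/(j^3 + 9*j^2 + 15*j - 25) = (j - 5)/(j^2 + 10*j + 25)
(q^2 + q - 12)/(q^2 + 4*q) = (q - 3)/q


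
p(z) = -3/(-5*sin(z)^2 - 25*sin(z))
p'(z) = -3*(10*sin(z)*cos(z) + 25*cos(z))/(-5*sin(z)^2 - 25*sin(z))^2 = -3*(2*sin(z) + 5)*cos(z)/(5*(sin(z) + 5)^2*sin(z)^2)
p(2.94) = 0.58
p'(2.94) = 2.93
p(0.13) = 0.90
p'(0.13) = -7.08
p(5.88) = -0.33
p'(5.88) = -0.71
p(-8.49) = -0.18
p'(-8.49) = 0.11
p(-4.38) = 0.11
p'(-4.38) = 0.04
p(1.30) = 0.10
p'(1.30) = -0.03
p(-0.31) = -0.42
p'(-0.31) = -1.22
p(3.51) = -0.36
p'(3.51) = 0.86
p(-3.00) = -0.88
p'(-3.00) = 5.96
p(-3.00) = -0.88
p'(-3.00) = 5.96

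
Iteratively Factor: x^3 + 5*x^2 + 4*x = (x + 4)*(x^2 + x) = x*(x + 4)*(x + 1)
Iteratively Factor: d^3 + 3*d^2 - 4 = (d + 2)*(d^2 + d - 2) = (d + 2)^2*(d - 1)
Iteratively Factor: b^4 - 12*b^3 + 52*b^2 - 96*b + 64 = (b - 2)*(b^3 - 10*b^2 + 32*b - 32) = (b - 2)^2*(b^2 - 8*b + 16) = (b - 4)*(b - 2)^2*(b - 4)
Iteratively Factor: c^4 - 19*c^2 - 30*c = (c)*(c^3 - 19*c - 30) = c*(c - 5)*(c^2 + 5*c + 6) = c*(c - 5)*(c + 3)*(c + 2)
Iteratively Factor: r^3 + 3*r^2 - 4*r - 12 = (r - 2)*(r^2 + 5*r + 6) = (r - 2)*(r + 2)*(r + 3)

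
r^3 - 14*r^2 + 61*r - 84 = (r - 7)*(r - 4)*(r - 3)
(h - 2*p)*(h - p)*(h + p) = h^3 - 2*h^2*p - h*p^2 + 2*p^3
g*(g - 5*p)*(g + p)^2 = g^4 - 3*g^3*p - 9*g^2*p^2 - 5*g*p^3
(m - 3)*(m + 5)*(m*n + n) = m^3*n + 3*m^2*n - 13*m*n - 15*n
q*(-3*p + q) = -3*p*q + q^2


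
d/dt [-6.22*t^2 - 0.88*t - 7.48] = -12.44*t - 0.88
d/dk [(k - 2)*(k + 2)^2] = (k + 2)*(3*k - 2)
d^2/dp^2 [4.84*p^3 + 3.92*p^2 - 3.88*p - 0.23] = 29.04*p + 7.84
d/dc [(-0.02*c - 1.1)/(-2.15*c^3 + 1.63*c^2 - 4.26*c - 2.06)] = (-0.086*c^3 - 7.0624*c^2 + 3.586*c - 4.6448)/(4.6225*c^6 - 7.009*c^5 + 20.9749*c^4 - 5.0296*c^3 + 11.432*c^2 + 17.5512*c + 4.2436)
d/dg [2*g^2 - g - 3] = 4*g - 1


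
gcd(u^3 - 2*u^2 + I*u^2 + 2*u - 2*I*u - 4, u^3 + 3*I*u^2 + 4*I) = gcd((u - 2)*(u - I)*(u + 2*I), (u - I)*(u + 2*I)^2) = u^2 + I*u + 2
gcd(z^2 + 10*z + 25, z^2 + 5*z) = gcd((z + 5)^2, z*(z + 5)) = z + 5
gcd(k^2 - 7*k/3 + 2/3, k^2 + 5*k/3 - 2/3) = k - 1/3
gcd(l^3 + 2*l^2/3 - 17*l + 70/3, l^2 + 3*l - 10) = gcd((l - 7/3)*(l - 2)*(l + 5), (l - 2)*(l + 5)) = l^2 + 3*l - 10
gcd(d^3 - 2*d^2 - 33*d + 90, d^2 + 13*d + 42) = d + 6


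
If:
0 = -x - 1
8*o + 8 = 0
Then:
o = -1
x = -1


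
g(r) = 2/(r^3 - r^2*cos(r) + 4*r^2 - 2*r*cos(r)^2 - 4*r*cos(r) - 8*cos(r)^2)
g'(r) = 2*(-r^2*sin(r) - 3*r^2 - 4*r*sin(r)*cos(r) - 4*r*sin(r) + 2*r*cos(r) - 8*r - 16*sin(r)*cos(r) + 2*cos(r)^2 + 4*cos(r))/(r^3 - r^2*cos(r) + 4*r^2 - 2*r*cos(r)^2 - 4*r*cos(r) - 8*cos(r)^2)^2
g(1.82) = 0.09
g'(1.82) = -0.14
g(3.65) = 0.02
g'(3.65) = -0.01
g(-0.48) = -0.62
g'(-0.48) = 2.38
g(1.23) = 0.44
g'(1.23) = -2.34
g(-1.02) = 0.65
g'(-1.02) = 2.00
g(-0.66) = -2.06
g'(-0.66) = 26.34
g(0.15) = -0.23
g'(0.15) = 0.06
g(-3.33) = 0.51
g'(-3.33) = -0.15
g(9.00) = 0.00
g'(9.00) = 0.00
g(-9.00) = -0.00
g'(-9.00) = 0.00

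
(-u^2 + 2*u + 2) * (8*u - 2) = -8*u^3 + 18*u^2 + 12*u - 4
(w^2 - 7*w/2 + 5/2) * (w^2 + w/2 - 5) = w^4 - 3*w^3 - 17*w^2/4 + 75*w/4 - 25/2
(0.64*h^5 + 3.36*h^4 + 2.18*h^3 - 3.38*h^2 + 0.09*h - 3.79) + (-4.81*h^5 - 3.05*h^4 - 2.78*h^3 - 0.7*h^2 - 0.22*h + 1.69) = -4.17*h^5 + 0.31*h^4 - 0.6*h^3 - 4.08*h^2 - 0.13*h - 2.1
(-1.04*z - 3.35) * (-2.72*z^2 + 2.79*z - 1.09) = 2.8288*z^3 + 6.2104*z^2 - 8.2129*z + 3.6515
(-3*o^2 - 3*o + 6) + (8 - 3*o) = -3*o^2 - 6*o + 14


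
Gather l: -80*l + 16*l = -64*l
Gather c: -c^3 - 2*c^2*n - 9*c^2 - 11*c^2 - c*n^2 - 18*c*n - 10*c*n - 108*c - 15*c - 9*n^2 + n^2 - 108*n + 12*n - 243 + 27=-c^3 + c^2*(-2*n - 20) + c*(-n^2 - 28*n - 123) - 8*n^2 - 96*n - 216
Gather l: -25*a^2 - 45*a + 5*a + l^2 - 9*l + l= -25*a^2 - 40*a + l^2 - 8*l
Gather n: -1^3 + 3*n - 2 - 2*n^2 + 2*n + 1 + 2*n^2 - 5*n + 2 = 0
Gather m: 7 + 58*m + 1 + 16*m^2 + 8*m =16*m^2 + 66*m + 8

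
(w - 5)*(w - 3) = w^2 - 8*w + 15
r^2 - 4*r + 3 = (r - 3)*(r - 1)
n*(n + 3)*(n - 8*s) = n^3 - 8*n^2*s + 3*n^2 - 24*n*s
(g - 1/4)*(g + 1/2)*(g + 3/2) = g^3 + 7*g^2/4 + g/4 - 3/16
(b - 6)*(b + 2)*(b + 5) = b^3 + b^2 - 32*b - 60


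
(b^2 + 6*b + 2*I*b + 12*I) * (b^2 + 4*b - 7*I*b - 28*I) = b^4 + 10*b^3 - 5*I*b^3 + 38*b^2 - 50*I*b^2 + 140*b - 120*I*b + 336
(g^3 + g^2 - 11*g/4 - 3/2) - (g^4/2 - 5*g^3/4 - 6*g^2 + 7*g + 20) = -g^4/2 + 9*g^3/4 + 7*g^2 - 39*g/4 - 43/2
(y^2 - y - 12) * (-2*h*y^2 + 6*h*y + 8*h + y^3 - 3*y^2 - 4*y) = -2*h*y^4 + 8*h*y^3 + 26*h*y^2 - 80*h*y - 96*h + y^5 - 4*y^4 - 13*y^3 + 40*y^2 + 48*y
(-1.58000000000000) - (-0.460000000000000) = -1.12000000000000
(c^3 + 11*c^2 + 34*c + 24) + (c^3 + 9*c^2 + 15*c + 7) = 2*c^3 + 20*c^2 + 49*c + 31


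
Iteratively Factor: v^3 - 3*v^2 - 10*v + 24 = (v - 4)*(v^2 + v - 6) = (v - 4)*(v - 2)*(v + 3)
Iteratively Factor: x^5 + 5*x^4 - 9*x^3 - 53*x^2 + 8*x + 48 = (x - 3)*(x^4 + 8*x^3 + 15*x^2 - 8*x - 16) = (x - 3)*(x + 4)*(x^3 + 4*x^2 - x - 4) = (x - 3)*(x + 4)^2*(x^2 - 1) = (x - 3)*(x - 1)*(x + 4)^2*(x + 1)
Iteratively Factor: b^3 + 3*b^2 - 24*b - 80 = (b + 4)*(b^2 - b - 20) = (b + 4)^2*(b - 5)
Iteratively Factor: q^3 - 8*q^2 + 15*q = (q - 5)*(q^2 - 3*q) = q*(q - 5)*(q - 3)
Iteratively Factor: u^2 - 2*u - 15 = (u - 5)*(u + 3)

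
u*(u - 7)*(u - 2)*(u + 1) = u^4 - 8*u^3 + 5*u^2 + 14*u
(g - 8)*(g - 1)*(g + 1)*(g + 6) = g^4 - 2*g^3 - 49*g^2 + 2*g + 48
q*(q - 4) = q^2 - 4*q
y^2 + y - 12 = (y - 3)*(y + 4)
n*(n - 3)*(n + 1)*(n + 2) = n^4 - 7*n^2 - 6*n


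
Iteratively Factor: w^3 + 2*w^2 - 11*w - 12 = (w + 1)*(w^2 + w - 12) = (w + 1)*(w + 4)*(w - 3)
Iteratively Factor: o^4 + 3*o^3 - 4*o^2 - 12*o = (o + 2)*(o^3 + o^2 - 6*o) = (o - 2)*(o + 2)*(o^2 + 3*o) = o*(o - 2)*(o + 2)*(o + 3)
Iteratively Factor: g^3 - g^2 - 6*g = (g + 2)*(g^2 - 3*g) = g*(g + 2)*(g - 3)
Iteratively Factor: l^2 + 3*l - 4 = (l + 4)*(l - 1)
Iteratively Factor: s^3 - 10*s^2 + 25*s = (s - 5)*(s^2 - 5*s) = (s - 5)^2*(s)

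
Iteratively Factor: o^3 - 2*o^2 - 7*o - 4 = (o - 4)*(o^2 + 2*o + 1) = (o - 4)*(o + 1)*(o + 1)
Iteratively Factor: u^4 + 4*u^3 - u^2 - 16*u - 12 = (u + 2)*(u^3 + 2*u^2 - 5*u - 6) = (u - 2)*(u + 2)*(u^2 + 4*u + 3) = (u - 2)*(u + 2)*(u + 3)*(u + 1)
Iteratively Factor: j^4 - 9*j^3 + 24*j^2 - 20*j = (j - 2)*(j^3 - 7*j^2 + 10*j) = j*(j - 2)*(j^2 - 7*j + 10) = j*(j - 5)*(j - 2)*(j - 2)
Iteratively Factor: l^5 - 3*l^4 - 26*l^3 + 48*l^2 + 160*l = (l)*(l^4 - 3*l^3 - 26*l^2 + 48*l + 160) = l*(l - 4)*(l^3 + l^2 - 22*l - 40) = l*(l - 4)*(l + 4)*(l^2 - 3*l - 10) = l*(l - 5)*(l - 4)*(l + 4)*(l + 2)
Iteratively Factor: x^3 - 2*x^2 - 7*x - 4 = (x + 1)*(x^2 - 3*x - 4) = (x - 4)*(x + 1)*(x + 1)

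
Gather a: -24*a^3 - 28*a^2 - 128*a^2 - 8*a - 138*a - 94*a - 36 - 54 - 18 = -24*a^3 - 156*a^2 - 240*a - 108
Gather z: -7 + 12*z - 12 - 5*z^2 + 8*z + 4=-5*z^2 + 20*z - 15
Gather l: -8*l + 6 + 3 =9 - 8*l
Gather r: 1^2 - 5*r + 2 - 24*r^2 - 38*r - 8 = -24*r^2 - 43*r - 5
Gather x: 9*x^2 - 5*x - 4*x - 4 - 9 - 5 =9*x^2 - 9*x - 18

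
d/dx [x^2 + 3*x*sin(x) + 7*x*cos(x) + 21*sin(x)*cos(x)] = -7*x*sin(x) + 3*x*cos(x) + 2*x + 3*sin(x) + 7*cos(x) + 21*cos(2*x)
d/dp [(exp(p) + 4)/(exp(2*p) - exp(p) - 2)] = (-(exp(p) + 4)*(2*exp(p) - 1) + exp(2*p) - exp(p) - 2)*exp(p)/(-exp(2*p) + exp(p) + 2)^2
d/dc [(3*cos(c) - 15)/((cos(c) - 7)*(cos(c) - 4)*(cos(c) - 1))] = 3*(243*cos(c) - 27*cos(2*c) + cos(3*c) - 361)*sin(c)/(2*(cos(c) - 7)^2*(cos(c) - 4)^2*(cos(c) - 1)^2)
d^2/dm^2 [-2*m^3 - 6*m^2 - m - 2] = -12*m - 12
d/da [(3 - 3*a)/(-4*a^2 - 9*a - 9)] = 6*(-2*a^2 + 4*a + 9)/(16*a^4 + 72*a^3 + 153*a^2 + 162*a + 81)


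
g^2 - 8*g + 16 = (g - 4)^2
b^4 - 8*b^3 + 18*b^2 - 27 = (b - 3)^3*(b + 1)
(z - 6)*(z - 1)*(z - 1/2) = z^3 - 15*z^2/2 + 19*z/2 - 3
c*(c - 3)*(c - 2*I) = c^3 - 3*c^2 - 2*I*c^2 + 6*I*c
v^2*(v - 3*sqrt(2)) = v^3 - 3*sqrt(2)*v^2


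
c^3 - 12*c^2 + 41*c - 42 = (c - 7)*(c - 3)*(c - 2)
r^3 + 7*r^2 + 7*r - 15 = (r - 1)*(r + 3)*(r + 5)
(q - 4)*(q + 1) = q^2 - 3*q - 4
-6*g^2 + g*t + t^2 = (-2*g + t)*(3*g + t)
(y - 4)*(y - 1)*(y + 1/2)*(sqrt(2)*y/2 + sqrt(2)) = sqrt(2)*y^4/2 - 5*sqrt(2)*y^3/4 - 15*sqrt(2)*y^2/4 + 5*sqrt(2)*y/2 + 2*sqrt(2)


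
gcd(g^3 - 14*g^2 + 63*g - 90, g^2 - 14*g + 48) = g - 6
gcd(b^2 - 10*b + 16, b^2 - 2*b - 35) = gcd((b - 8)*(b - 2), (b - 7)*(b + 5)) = 1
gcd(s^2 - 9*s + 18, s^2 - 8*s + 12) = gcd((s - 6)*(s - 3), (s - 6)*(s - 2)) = s - 6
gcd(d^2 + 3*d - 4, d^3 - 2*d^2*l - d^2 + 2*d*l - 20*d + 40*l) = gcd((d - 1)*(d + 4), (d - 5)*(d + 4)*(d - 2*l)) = d + 4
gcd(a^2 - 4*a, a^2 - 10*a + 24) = a - 4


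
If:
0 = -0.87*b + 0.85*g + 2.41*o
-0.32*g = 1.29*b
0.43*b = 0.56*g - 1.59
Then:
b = -0.59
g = 2.38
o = -1.05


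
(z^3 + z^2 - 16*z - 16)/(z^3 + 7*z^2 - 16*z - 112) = (z + 1)/(z + 7)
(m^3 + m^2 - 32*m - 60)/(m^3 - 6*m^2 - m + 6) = (m^2 + 7*m + 10)/(m^2 - 1)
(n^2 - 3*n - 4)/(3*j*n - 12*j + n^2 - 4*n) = (n + 1)/(3*j + n)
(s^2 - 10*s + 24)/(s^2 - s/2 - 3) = 2*(-s^2 + 10*s - 24)/(-2*s^2 + s + 6)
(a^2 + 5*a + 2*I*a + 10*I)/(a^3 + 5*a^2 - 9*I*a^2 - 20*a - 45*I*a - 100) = (a + 2*I)/(a^2 - 9*I*a - 20)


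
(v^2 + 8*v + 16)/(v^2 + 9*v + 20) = (v + 4)/(v + 5)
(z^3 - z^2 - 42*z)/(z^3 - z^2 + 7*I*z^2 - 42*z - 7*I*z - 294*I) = z/(z + 7*I)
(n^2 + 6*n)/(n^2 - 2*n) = (n + 6)/(n - 2)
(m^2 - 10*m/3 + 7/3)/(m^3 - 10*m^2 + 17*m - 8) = (m - 7/3)/(m^2 - 9*m + 8)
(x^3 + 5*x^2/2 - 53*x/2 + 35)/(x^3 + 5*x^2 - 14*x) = (x - 5/2)/x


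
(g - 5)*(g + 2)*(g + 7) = g^3 + 4*g^2 - 31*g - 70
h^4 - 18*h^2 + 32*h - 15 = (h - 3)*(h - 1)^2*(h + 5)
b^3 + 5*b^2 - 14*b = b*(b - 2)*(b + 7)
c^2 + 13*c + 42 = (c + 6)*(c + 7)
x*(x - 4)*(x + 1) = x^3 - 3*x^2 - 4*x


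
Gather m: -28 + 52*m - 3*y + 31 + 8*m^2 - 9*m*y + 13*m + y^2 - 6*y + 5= 8*m^2 + m*(65 - 9*y) + y^2 - 9*y + 8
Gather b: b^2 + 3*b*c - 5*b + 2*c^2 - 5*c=b^2 + b*(3*c - 5) + 2*c^2 - 5*c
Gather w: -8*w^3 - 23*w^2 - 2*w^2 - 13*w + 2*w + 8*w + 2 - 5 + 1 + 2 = -8*w^3 - 25*w^2 - 3*w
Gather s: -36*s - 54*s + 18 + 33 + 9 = 60 - 90*s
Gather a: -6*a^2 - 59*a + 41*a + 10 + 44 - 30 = -6*a^2 - 18*a + 24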